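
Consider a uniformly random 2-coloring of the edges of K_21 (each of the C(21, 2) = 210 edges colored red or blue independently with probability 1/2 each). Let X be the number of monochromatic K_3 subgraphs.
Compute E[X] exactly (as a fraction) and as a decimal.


Let X = Σ_S X_S over the C(21, 3) = 1330 subsets S of size 3, where X_S = 1 if the K_3 on S is monochromatic.
For a fixed S, the K_3 on S has C(3, 2) = 3 edges. P[all 3 edges red] = (1/2)^3, and likewise for blue, so P[monochromatic] = 2·(1/2)^3 = 2^{1 − 3} = 1/4.
By linearity: E[X] = C(21, 3) · 2^{1 − 3} = 1330 · 1/4 = 665/2.
Numerically: E[X] ≈ 332.50000.

E[X] = C(21,3)·2^(1−C(3,2)) = 665/2 ≈ 332.50000.


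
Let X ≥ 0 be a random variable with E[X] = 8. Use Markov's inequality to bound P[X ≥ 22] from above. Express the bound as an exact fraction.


μ = E[X] = 8, a = 22.
Markov: P[X ≥ 22] ≤ μ/a = (8)/22 = 4/11.
Numerically: ≈ 0.3636.
(Since a = 22 > μ = 8.0000, the bound 4/11 is < 1 and informative.)

P[X ≥ 22] ≤ 4/11 ≈ 0.3636.


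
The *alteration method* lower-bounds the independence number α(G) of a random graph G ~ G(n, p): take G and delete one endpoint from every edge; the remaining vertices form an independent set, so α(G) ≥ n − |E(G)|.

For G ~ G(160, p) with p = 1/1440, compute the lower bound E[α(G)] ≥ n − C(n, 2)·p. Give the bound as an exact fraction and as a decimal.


E[|E(G)|] = C(160, 2)·p = 12720 · (1/1440) = 53/6.
E[α(G)] ≥ n − E[|E(G)|] = 160 − 53/6 = 907/6.
Numerically: ≈ 151.16667.
(This is only a lower bound; the true E[α(G)] may be larger.)

E[α(G)] ≥ 907/6 ≈ 151.16667.


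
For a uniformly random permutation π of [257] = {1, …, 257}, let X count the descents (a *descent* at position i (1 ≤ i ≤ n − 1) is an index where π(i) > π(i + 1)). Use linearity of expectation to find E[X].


Write X = Σ X_I over i = 1, …, 256, with X_I the indicator of one descent.
There are 256 indicators.
For each fixed i, the pair (π(i), π(i+1)) is a uniformly random ordered pair of distinct values from {1, …, 257}; by symmetry P[π(i) > π(i+1)] = 1/2.
By linearity: E[X] = 256 · (1/2) = (257 − 1) · (1/2) = 128 ≈ 128.0000.

E[X] = 128 = 128.0000.


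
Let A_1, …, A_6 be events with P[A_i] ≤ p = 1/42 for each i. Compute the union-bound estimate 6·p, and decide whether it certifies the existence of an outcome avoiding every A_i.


Union bound: P[∪_{i=1}^{6} A_i] ≤ Σ_i P[A_i] ≤ 6·p = 6·(1/42) = 1/7.
Numerically: 1/7 ≈ 0.142857.
Is 1/7 < 1? YES.
Since P[∪ A_i] ≤ 1/7 < 1, the complement has P[∩ A_i^c] ≥ 1 − 1/7 = 6/7 > 0, so some outcome avoids every A_i.

6·p = 1/7 ≈ 0.142857; existence CERTIFIED by the union bound.


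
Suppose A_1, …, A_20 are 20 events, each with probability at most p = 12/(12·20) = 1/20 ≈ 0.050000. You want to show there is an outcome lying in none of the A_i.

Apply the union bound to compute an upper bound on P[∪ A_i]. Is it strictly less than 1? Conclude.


Union bound: P[∪_{i=1}^{20} A_i] ≤ Σ_i P[A_i] ≤ 20·p = 20·(1/20) = 1.
Numerically: 1 ≈ 1.000000.
Is 1 < 1? NO.
Since the bound 1 is ≥ 1, the union bound is uninformative here; it does NOT by itself certify existence.

20·p = 1 ≈ 1.000000; existence NOT certified by the union bound.


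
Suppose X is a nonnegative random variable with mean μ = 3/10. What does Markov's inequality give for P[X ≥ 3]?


μ = E[X] = 3/10, a = 3.
Markov: P[X ≥ 3] ≤ μ/a = (3/10)/3 = 1/10.
Numerically: ≈ 0.10000.
(Since a = 3 > μ = 0.30000, the bound 1/10 is < 1 and informative.)

P[X ≥ 3] ≤ 1/10 ≈ 0.10000.


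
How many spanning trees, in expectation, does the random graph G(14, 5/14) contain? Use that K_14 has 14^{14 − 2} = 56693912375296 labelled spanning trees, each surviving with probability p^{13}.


K_14 has 14^{14 − 2} = 56693912375296 labelled spanning trees.
For each such spanning tree H, let X_H = 1 if all 13 edges of H are present in G. Then P[X_H = 1] = p^{13} = (5/14)^{13} = 1220703125/793714773254144.
By linearity: E[X] = Σ_H E[X_H] = 56693912375296 · p^{13} = 56693912375296 · 1220703125/793714773254144 = 1220703125/14.
Numerically: E[X] ≈ 8.7193e+07.

E[X] = 56693912375296 · (5/14)^{13} = 1220703125/14 ≈ 8.7193e+07.


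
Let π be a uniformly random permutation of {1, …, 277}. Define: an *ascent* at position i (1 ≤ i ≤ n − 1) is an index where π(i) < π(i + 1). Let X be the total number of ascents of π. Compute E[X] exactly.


Write X = Σ X_I over i = 1, …, 276, with X_I the indicator of one ascent.
There are 276 indicators.
For each fixed i, the pair (π(i), π(i+1)) is a uniformly random ordered pair of distinct values from {1, …, 277}; by symmetry P[π(i) < π(i+1)] = 1/2.
By linearity: E[X] = 276 · (1/2) = (277 − 1) · (1/2) = 138 ≈ 138.00000.

E[X] = 138 = 138.00000.


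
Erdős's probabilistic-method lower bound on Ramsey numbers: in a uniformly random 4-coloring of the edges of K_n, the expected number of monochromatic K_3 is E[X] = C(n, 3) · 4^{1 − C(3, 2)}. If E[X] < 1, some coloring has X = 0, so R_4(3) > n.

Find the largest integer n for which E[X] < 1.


We need C(n, 3) · 4^{1 − 3} < 1, i.e. C(n, 3) < 4^{3 − 1} = 16.
Check values of n near the boundary:
  n = 3: C(3, 3) = 1; 1 < 16? YES
  n = 4: C(4, 3) = 4; 4 < 16? YES
  n = 5: C(5, 3) = 10; 10 < 16? YES
  n = 6: C(6, 3) = 20; 20 < 16? NO
The largest n with C(n, 3) < 16 is n = 5 (where E[X] = 5/8 ≈ 0.625). Hence R_4(3) > 5, i.e. R_4(3) ≥ 6.

Largest n = 5; hence R_4(3) > 5.


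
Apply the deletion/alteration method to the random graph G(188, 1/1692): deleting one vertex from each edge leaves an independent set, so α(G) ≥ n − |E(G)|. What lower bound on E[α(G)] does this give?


E[|E(G)|] = C(188, 2)·p = 17578 · (1/1692) = 187/18.
E[α(G)] ≥ n − E[|E(G)|] = 188 − 187/18 = 3197/18.
Numerically: ≈ 177.61111.
(This is only a lower bound; the true E[α(G)] may be larger.)

E[α(G)] ≥ 3197/18 ≈ 177.61111.


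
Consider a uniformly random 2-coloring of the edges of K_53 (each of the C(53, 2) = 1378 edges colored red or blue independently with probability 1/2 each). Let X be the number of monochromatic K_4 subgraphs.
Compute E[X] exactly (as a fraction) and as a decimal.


Let X = Σ_S X_S over the C(53, 4) = 292825 subsets S of size 4, where X_S = 1 if the K_4 on S is monochromatic.
For a fixed S, the K_4 on S has C(4, 2) = 6 edges. P[all 6 edges red] = (1/2)^6, and likewise for blue, so P[monochromatic] = 2·(1/2)^6 = 2^{1 − 6} = 1/32.
By linearity: E[X] = C(53, 4) · 2^{1 − 6} = 292825 · 1/32 = 292825/32.
Numerically: E[X] ≈ 9150.7812.

E[X] = C(53,4)·2^(1−C(4,2)) = 292825/32 ≈ 9150.7812.


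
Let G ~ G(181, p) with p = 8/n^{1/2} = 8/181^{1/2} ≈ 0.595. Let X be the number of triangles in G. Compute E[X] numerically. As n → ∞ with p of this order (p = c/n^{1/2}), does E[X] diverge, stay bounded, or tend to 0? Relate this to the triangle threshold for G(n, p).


Number of potential triangles: C(181, 3) = 971970.
Each occurs with probability p³ ≈ (0.595)³ ≈ 2.10258e-01.
By linearity: E[X] = C(181, 3)·p³ ≈ 971970 · 2.10258e-01 ≈ 204364.266.
Since α = 1/2 < 1, p = c/n^{1/2} ≫ 1/n is above the triangle threshold p ~ 1/n. Asymptotically E[X] ~ (c³/6)·n^{3(1−α)} = (8³/6)·n^{1.5} → ∞; triangles are abundant w.h.p.

E[X] ≈ 204364.266; in regime p = Θ(1/n^{1/2}) E[X] diverges (above the triangle threshold p ~ 1/n).


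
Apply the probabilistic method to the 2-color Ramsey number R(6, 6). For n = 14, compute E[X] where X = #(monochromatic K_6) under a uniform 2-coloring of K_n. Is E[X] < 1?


E[X] = C(14, 6) · 2^{1 − 15} = 3003 · 2^{−14} = 3003/16384.
As a reduced fraction: E[X] = 3003/16384 ≈ 0.1833.
Is E[X] < 1? YES.
Since E[X] < 1, there exists a 2-coloring of K_{14} with no monochromatic K_6; hence R(6, 6) > 14.

E[X] = 3003/16384 ≈ 0.1833; E[X] < 1, so R(6, 6) > 14.


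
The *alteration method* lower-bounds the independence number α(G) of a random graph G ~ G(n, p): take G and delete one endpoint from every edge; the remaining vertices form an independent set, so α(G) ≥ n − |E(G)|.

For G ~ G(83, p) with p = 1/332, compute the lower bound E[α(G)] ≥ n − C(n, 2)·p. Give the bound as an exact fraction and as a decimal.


E[|E(G)|] = C(83, 2)·p = 3403 · (1/332) = 41/4.
E[α(G)] ≥ n − E[|E(G)|] = 83 − 41/4 = 291/4.
Numerically: ≈ 72.750.
(This is only a lower bound; the true E[α(G)] may be larger.)

E[α(G)] ≥ 291/4 ≈ 72.750.


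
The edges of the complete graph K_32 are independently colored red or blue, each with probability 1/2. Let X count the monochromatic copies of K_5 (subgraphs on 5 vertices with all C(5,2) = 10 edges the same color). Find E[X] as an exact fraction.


Let X = Σ_S X_S over the C(32, 5) = 201376 subsets S of size 5, where X_S = 1 if the K_5 on S is monochromatic.
For a fixed S, the K_5 on S has C(5, 2) = 10 edges. P[all 10 edges red] = (1/2)^10, and likewise for blue, so P[monochromatic] = 2·(1/2)^10 = 2^{1 − 10} = 1/512.
Summing: E[X] = C(32, 5) · 2^{1 − 10} = 201376 · 1/512 = 6293/16.
Numerically: E[X] ≈ 393.312.

E[X] = C(32,5)·2^(1−C(5,2)) = 6293/16 ≈ 393.312.


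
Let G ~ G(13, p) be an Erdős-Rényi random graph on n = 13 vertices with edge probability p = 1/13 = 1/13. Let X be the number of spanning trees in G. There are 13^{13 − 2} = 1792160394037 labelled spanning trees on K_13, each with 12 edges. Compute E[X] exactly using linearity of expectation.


K_13 has 13^{13 − 2} = 1792160394037 labelled spanning trees.
For each such spanning tree H, let X_H = 1 if all 12 edges of H are present in G. Then P[X_H = 1] = p^{12} = (1/13)^{12} = 1/23298085122481.
Summing the indicators: E[X] = Σ_H E[X_H] = 1792160394037 · p^{12} = 1792160394037 · 1/23298085122481 = 1/13.
Numerically: E[X] ≈ 0.0769.

E[X] = 1792160394037 · (1/13)^{12} = 1/13 ≈ 0.0769.


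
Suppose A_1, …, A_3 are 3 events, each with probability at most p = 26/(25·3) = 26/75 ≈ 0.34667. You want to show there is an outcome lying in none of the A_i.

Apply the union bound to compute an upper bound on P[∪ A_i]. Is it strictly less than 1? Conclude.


Union bound: P[∪_{i=1}^{3} A_i] ≤ Σ_i P[A_i] ≤ 3·p = 3·(26/75) = 26/25.
Numerically: 26/25 ≈ 1.04000.
Is 26/25 < 1? NO.
Since the bound 26/25 is ≥ 1, the union bound is uninformative here; it does NOT by itself certify existence.

3·p = 26/25 ≈ 1.04000; existence NOT certified by the union bound.


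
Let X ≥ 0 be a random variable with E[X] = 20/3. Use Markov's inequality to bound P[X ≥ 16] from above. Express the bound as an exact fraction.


μ = E[X] = 20/3, a = 16.
Markov: P[X ≥ 16] ≤ μ/a = (20/3)/16 = 5/12.
Numerically: ≈ 0.417.
(Since a = 16 > μ = 6.667, the bound 5/12 is < 1 and informative.)

P[X ≥ 16] ≤ 5/12 ≈ 0.417.


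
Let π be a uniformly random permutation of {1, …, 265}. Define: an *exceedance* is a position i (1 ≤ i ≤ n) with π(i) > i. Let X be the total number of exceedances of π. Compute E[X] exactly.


Write X = Σ_{i=1}^{265} X_i, where X_i = 1_{π(i) > i}.
For each fixed i, π(i) is uniform over {1, …, 265} (marginal of a uniform permutation), so P[π(i) > i] = (n − i)/n. Summing: Σ_{i=1}^{265} (n − i)/n = (0 + 1 + … + 264)/265 = 265(265 − 1)/(2·265) = (265 − 1)/2.
Hence E[X] = Σ_{i=1}^{265} (265 − i)/265 = 132 ≈ 132.0000.

E[X] = 132 = 132.0000.


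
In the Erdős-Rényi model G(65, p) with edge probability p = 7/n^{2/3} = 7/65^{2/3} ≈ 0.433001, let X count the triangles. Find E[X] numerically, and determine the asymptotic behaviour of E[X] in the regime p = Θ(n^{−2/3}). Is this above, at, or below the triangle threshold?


Number of potential triangles: C(65, 3) = 43680.
Each occurs with probability p³ ≈ (0.433001)³ ≈ 8.11834320e-02.
By linearity: E[X] = C(65, 3)·p³ ≈ 43680 · 8.11834320e-02 ≈ 3546.092308.
Since α = 2/3 < 1, p = c/n^{2/3} ≫ 1/n is above the triangle threshold p ~ 1/n. Asymptotically E[X] ~ (c³/6)·n^{3(1−α)} = (7³/6)·n^{1} → ∞; triangles are abundant w.h.p.

E[X] ≈ 3546.092308; in regime p = Θ(1/n^{2/3}) E[X] diverges (above the triangle threshold p ~ 1/n).


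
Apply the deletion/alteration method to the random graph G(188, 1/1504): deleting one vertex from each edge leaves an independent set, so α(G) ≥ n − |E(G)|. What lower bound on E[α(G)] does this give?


E[|E(G)|] = C(188, 2)·p = 17578 · (1/1504) = 187/16.
E[α(G)] ≥ n − E[|E(G)|] = 188 − 187/16 = 2821/16.
Numerically: ≈ 176.31250.
(This is only a lower bound; the true E[α(G)] may be larger.)

E[α(G)] ≥ 2821/16 ≈ 176.31250.


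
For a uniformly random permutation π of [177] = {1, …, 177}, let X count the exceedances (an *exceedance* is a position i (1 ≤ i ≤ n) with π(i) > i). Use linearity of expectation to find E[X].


Write X = Σ_{i=1}^{177} X_i, where X_i = 1_{π(i) > i}.
For each fixed i, π(i) is uniform over {1, …, 177} (marginal of a uniform permutation), so P[π(i) > i] = (n − i)/n. Summing: Σ_{i=1}^{177} (n − i)/n = (0 + 1 + … + 176)/177 = 177(177 − 1)/(2·177) = (177 − 1)/2.
Hence E[X] = Σ_{i=1}^{177} (177 − i)/177 = 88 ≈ 88.00000.

E[X] = 88 = 88.00000.


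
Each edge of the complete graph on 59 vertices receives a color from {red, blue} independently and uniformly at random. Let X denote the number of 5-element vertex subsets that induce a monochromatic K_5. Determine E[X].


Let X = Σ_S X_S over the C(59, 5) = 5006386 subsets S of size 5, where X_S = 1 if the K_5 on S is monochromatic.
For a fixed S, the K_5 on S has C(5, 2) = 10 edges. P[all 10 edges red] = (1/2)^10, and likewise for blue, so P[monochromatic] = 2·(1/2)^10 = 2^{1 − 10} = 1/512.
Summing: E[X] = C(59, 5) · 2^{1 − 10} = 5006386 · 1/512 = 2503193/256.
Numerically: E[X] ≈ 9778.0977.

E[X] = C(59,5)·2^(1−C(5,2)) = 2503193/256 ≈ 9778.0977.


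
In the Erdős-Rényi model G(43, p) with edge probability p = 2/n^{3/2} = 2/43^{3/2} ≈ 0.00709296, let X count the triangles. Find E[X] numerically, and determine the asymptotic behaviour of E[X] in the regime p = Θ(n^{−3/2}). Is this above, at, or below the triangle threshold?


Number of potential triangles: C(43, 3) = 12341.
Each occurs with probability p³ ≈ (0.00709296)³ ≈ 3.56846907e-07.
By linearity: E[X] = C(43, 3)·p³ ≈ 12341 · 3.56846907e-07 ≈ 0.004404.
Since α = 3/2 > 1, p = c/n^{3/2} = o(1/n) is below the triangle threshold p ~ 1/n. Asymptotically E[X] ~ (c³/6)·n^{3(1−α)} = (2³/6)·n^{-1.5} → 0, so by Markov's inequality G has no triangles w.h.p.

E[X] ≈ 0.004404; in regime p = Θ(1/n^{3/2}) E[X] tends to 0 (below the triangle threshold p ~ 1/n).


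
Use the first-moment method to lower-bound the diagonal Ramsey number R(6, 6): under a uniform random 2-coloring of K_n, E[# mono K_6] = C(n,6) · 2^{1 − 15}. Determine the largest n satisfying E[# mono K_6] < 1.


We need C(n, 6) · 2^{1 − 15} < 1, i.e. C(n, 6) < 2^{15 − 1} = 16384.
Check values of n near the boundary:
  n = 13: C(13, 6) = 1716; 1716 < 16384? YES
  n = 14: C(14, 6) = 3003; 3003 < 16384? YES
  n = 15: C(15, 6) = 5005; 5005 < 16384? YES
  n = 16: C(16, 6) = 8008; 8008 < 16384? YES
  n = 17: C(17, 6) = 12376; 12376 < 16384? YES
  n = 18: C(18, 6) = 18564; 18564 < 16384? NO
The largest n with C(n, 6) < 16384 is n = 17 (where E[X] = 1547/2048 ≈ 0.7553711). Hence R(6, 6) > 17, i.e. R(6, 6) ≥ 18.

Largest n = 17; hence R(6, 6) > 17.


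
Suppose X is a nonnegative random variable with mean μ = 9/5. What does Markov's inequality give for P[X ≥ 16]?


μ = E[X] = 9/5, a = 16.
Markov: P[X ≥ 16] ≤ μ/a = (9/5)/16 = 9/80.
Numerically: ≈ 0.1125.
(Since a = 16 > μ = 1.8000, the bound 9/80 is < 1 and informative.)

P[X ≥ 16] ≤ 9/80 ≈ 0.1125.


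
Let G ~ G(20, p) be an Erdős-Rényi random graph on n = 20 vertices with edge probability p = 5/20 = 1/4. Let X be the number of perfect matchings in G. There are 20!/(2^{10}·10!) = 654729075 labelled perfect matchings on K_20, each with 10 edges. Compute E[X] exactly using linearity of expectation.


K_20 has 20!/(2^{10}·10!) = 654729075 labelled perfect matchings.
For each such perfect matching H, let X_H = 1 if all 10 edges of H are present in G. Then P[X_H = 1] = p^{10} = (1/4)^{10} = 1/1048576.
By linearity of expectation: E[X] = Σ_H E[X_H] = 654729075 · p^{10} = 654729075 · 1/1048576 = 654729075/1048576.
Numerically: E[X] ≈ 624.398.

E[X] = 654729075 · (1/4)^{10} = 654729075/1048576 ≈ 624.398.


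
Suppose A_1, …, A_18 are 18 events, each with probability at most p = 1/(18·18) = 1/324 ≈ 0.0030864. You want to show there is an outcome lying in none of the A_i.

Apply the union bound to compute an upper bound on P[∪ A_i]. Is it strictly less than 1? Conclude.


Union bound: P[∪_{i=1}^{18} A_i] ≤ Σ_i P[A_i] ≤ 18·p = 18·(1/324) = 1/18.
Numerically: 1/18 ≈ 0.0555556.
Is 1/18 < 1? YES.
Since P[∪ A_i] ≤ 1/18 < 1, the complement has P[∩ A_i^c] ≥ 1 − 1/18 = 17/18 > 0, so some outcome avoids every A_i.

18·p = 1/18 ≈ 0.0555556; existence CERTIFIED by the union bound.


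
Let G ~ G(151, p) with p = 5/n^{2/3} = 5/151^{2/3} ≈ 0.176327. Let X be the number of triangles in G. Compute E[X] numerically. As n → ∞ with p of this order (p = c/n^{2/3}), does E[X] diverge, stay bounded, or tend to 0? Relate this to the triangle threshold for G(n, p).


Number of potential triangles: C(151, 3) = 562475.
Each occurs with probability p³ ≈ (0.176327)³ ≈ 5.48221569e-03.
By linearity: E[X] = C(151, 3)·p³ ≈ 562475 · 5.48221569e-03 ≈ 3083.609272.
Since α = 2/3 < 1, p = c/n^{2/3} ≫ 1/n is above the triangle threshold p ~ 1/n. Asymptotically E[X] ~ (c³/6)·n^{3(1−α)} = (5³/6)·n^{1} → ∞; triangles are abundant w.h.p.

E[X] ≈ 3083.609272; in regime p = Θ(1/n^{2/3}) E[X] diverges (above the triangle threshold p ~ 1/n).


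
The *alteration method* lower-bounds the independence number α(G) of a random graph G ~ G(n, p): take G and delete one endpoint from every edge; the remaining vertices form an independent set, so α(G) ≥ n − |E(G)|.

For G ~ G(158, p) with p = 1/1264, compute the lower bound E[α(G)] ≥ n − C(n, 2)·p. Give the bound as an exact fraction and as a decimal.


E[|E(G)|] = C(158, 2)·p = 12403 · (1/1264) = 157/16.
E[α(G)] ≥ n − E[|E(G)|] = 158 − 157/16 = 2371/16.
Numerically: ≈ 148.188.
(This is only a lower bound; the true E[α(G)] may be larger.)

E[α(G)] ≥ 2371/16 ≈ 148.188.


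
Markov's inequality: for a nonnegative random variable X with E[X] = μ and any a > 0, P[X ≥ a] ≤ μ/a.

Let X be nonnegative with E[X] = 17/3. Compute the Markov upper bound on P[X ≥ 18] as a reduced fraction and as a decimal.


μ = E[X] = 17/3, a = 18.
Markov: P[X ≥ 18] ≤ μ/a = (17/3)/18 = 17/54.
Numerically: ≈ 0.314815.
(Since a = 18 > μ = 5.666667, the bound 17/54 is < 1 and informative.)

P[X ≥ 18] ≤ 17/54 ≈ 0.314815.


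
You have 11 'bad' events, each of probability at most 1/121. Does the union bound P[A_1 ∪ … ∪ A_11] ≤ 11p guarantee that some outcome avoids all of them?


Union bound: P[∪_{i=1}^{11} A_i] ≤ Σ_i P[A_i] ≤ 11·p = 11·(1/121) = 1/11.
Numerically: 1/11 ≈ 0.091.
Is 1/11 < 1? YES.
Since P[∪ A_i] ≤ 1/11 < 1, the complement has P[∩ A_i^c] ≥ 1 − 1/11 = 10/11 > 0, so some outcome avoids every A_i.

11·p = 1/11 ≈ 0.091; existence CERTIFIED by the union bound.


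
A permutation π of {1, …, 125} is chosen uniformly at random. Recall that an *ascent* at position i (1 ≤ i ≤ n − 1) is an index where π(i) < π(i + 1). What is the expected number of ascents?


Write X = Σ X_I over i = 1, …, 124, with X_I the indicator of one ascent.
There are 124 indicators.
For each fixed i, the pair (π(i), π(i+1)) is a uniformly random ordered pair of distinct values from {1, …, 125}; by symmetry P[π(i) < π(i+1)] = 1/2.
By linearity: E[X] = 124 · (1/2) = (125 − 1) · (1/2) = 62 ≈ 62.0000.

E[X] = 62 = 62.0000.


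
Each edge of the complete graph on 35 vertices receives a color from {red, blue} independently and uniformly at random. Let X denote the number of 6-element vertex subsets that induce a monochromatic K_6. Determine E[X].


Let X = Σ_S X_S over the C(35, 6) = 1623160 subsets S of size 6, where X_S = 1 if the K_6 on S is monochromatic.
For a fixed S, the K_6 on S has C(6, 2) = 15 edges. P[all 15 edges red] = (1/2)^15, and likewise for blue, so P[monochromatic] = 2·(1/2)^15 = 2^{1 − 15} = 1/16384.
Summing: E[X] = C(35, 6) · 2^{1 − 15} = 1623160 · 1/16384 = 202895/2048.
Numerically: E[X] ≈ 99.06982.

E[X] = C(35,6)·2^(1−C(6,2)) = 202895/2048 ≈ 99.06982.


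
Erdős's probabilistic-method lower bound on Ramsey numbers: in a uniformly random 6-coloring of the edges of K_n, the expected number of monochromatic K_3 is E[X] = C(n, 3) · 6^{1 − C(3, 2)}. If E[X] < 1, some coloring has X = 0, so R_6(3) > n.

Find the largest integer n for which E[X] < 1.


We need C(n, 3) · 6^{1 − 3} < 1, i.e. C(n, 3) < 6^{3 − 1} = 36.
Check values of n near the boundary:
  n = 3: C(3, 3) = 1; 1 < 36? YES
  n = 4: C(4, 3) = 4; 4 < 36? YES
  n = 5: C(5, 3) = 10; 10 < 36? YES
  n = 6: C(6, 3) = 20; 20 < 36? YES
  n = 7: C(7, 3) = 35; 35 < 36? YES
  n = 8: C(8, 3) = 56; 56 < 36? NO
  n = 9: C(9, 3) = 84; 84 < 36? NO
  n = 10: C(10, 3) = 120; 120 < 36? NO
The largest n with C(n, 3) < 36 is n = 7 (where E[X] = 35/36 ≈ 0.9722222). Hence R_6(3) > 7, i.e. R_6(3) ≥ 8.

Largest n = 7; hence R_6(3) > 7.


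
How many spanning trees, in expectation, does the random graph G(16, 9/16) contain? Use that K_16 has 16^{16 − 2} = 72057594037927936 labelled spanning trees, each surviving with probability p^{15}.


K_16 has 16^{16 − 2} = 72057594037927936 labelled spanning trees.
For each such spanning tree H, let X_H = 1 if all 15 edges of H are present in G. Then P[X_H = 1] = p^{15} = (9/16)^{15} = 205891132094649/1152921504606846976.
Summing the indicators: E[X] = Σ_H E[X_H] = 72057594037927936 · p^{15} = 72057594037927936 · 205891132094649/1152921504606846976 = 205891132094649/16.
Numerically: E[X] ≈ 1.2868e+13.

E[X] = 72057594037927936 · (9/16)^{15} = 205891132094649/16 ≈ 1.2868e+13.


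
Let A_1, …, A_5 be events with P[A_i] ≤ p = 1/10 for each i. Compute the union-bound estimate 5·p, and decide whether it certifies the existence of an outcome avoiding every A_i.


Union bound: P[∪_{i=1}^{5} A_i] ≤ Σ_i P[A_i] ≤ 5·p = 5·(1/10) = 1/2.
Numerically: 1/2 ≈ 0.5000.
Is 1/2 < 1? YES.
Since P[∪ A_i] ≤ 1/2 < 1, the complement has P[∩ A_i^c] ≥ 1 − 1/2 = 1/2 > 0, so some outcome avoids every A_i.

5·p = 1/2 ≈ 0.5000; existence CERTIFIED by the union bound.


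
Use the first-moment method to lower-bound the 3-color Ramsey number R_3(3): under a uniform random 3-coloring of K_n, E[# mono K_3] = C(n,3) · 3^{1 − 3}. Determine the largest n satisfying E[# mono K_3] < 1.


We need C(n, 3) · 3^{1 − 3} < 1, i.e. C(n, 3) < 3^{3 − 1} = 9.
Check values of n near the boundary:
  n = 3: C(3, 3) = 1; 1 < 9? YES
  n = 4: C(4, 3) = 4; 4 < 9? YES
  n = 5: C(5, 3) = 10; 10 < 9? NO
  n = 6: C(6, 3) = 20; 20 < 9? NO
The largest n with C(n, 3) < 9 is n = 4 (where E[X] = 4/9 ≈ 0.444444). Hence R_3(3) > 4, i.e. R_3(3) ≥ 5.

Largest n = 4; hence R_3(3) > 4.


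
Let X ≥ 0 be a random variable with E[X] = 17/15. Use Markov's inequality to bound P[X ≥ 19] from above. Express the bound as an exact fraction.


μ = E[X] = 17/15, a = 19.
Markov: P[X ≥ 19] ≤ μ/a = (17/15)/19 = 17/285.
Numerically: ≈ 0.05965.
(Since a = 19 > μ = 1.13333, the bound 17/285 is < 1 and informative.)

P[X ≥ 19] ≤ 17/285 ≈ 0.05965.


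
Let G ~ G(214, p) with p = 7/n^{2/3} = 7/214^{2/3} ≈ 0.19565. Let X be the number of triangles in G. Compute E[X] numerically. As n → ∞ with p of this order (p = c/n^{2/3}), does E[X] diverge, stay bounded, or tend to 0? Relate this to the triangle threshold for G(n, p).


Number of potential triangles: C(214, 3) = 1610564.
Each occurs with probability p³ ≈ (0.19565)³ ≈ 7.4897371e-03.
By linearity: E[X] = C(214, 3)·p³ ≈ 1610564 · 7.4897371e-03 ≈ 12062.70093.
Since α = 2/3 < 1, p = c/n^{2/3} ≫ 1/n is above the triangle threshold p ~ 1/n. Asymptotically E[X] ~ (c³/6)·n^{3(1−α)} = (7³/6)·n^{1} → ∞; triangles are abundant w.h.p.

E[X] ≈ 12062.70093; in regime p = Θ(1/n^{2/3}) E[X] diverges (above the triangle threshold p ~ 1/n).


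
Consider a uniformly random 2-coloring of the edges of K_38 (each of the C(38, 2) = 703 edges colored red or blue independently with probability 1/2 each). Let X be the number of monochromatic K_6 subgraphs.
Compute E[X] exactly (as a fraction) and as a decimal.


Let X = Σ_S X_S over the C(38, 6) = 2760681 subsets S of size 6, where X_S = 1 if the K_6 on S is monochromatic.
For a fixed S, the K_6 on S has C(6, 2) = 15 edges. P[all 15 edges red] = (1/2)^15, and likewise for blue, so P[monochromatic] = 2·(1/2)^15 = 2^{1 − 15} = 1/16384.
Summing: E[X] = C(38, 6) · 2^{1 − 15} = 2760681 · 1/16384 = 2760681/16384.
Numerically: E[X] ≈ 168.498596.

E[X] = C(38,6)·2^(1−C(6,2)) = 2760681/16384 ≈ 168.498596.


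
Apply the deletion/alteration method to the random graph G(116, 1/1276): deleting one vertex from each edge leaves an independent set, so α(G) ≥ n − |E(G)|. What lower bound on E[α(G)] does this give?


E[|E(G)|] = C(116, 2)·p = 6670 · (1/1276) = 115/22.
E[α(G)] ≥ n − E[|E(G)|] = 116 − 115/22 = 2437/22.
Numerically: ≈ 110.772727.
(This is only a lower bound; the true E[α(G)] may be larger.)

E[α(G)] ≥ 2437/22 ≈ 110.772727.


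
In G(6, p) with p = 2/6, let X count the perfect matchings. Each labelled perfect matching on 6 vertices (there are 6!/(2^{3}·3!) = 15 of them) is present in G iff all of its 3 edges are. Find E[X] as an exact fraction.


K_6 has 6!/(2^{3}·3!) = 15 labelled perfect matchings.
For each such perfect matching H, let X_H = 1 if all 3 edges of H are present in G. Then P[X_H = 1] = p^{3} = (1/3)^{3} = 1/27.
Summing the indicators: E[X] = Σ_H E[X_H] = 15 · p^{3} = 15 · 1/27 = 5/9.
Numerically: E[X] ≈ 0.556.

E[X] = 15 · (1/3)^{3} = 5/9 ≈ 0.556.


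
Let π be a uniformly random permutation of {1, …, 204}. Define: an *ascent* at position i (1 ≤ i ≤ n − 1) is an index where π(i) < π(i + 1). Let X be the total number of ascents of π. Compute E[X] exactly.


Write X = Σ X_I over i = 1, …, 203, with X_I the indicator of one ascent.
There are 203 indicators.
For each fixed i, the pair (π(i), π(i+1)) is a uniformly random ordered pair of distinct values from {1, …, 204}; by symmetry P[π(i) < π(i+1)] = 1/2.
By linearity: E[X] = 203 · (1/2) = (204 − 1) · (1/2) = 203/2 ≈ 101.5000.

E[X] = 203/2 = 101.5000.


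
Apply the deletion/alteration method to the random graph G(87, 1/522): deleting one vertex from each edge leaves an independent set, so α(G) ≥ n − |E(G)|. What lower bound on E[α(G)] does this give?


E[|E(G)|] = C(87, 2)·p = 3741 · (1/522) = 43/6.
E[α(G)] ≥ n − E[|E(G)|] = 87 − 43/6 = 479/6.
Numerically: ≈ 79.8333.
(This is only a lower bound; the true E[α(G)] may be larger.)

E[α(G)] ≥ 479/6 ≈ 79.8333.


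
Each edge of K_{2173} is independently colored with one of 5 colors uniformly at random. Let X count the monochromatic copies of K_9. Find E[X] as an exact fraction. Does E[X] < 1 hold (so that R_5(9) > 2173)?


E[X] = C(2173, 9) · 5^{1 − 36} = 2927993888115921319674265 · 5^{−35} = 2927993888115921319674265/2910383045673370361328125.
As a reduced fraction: E[X] = 585598777623184263934853/582076609134674072265625 ≈ 1.0061.
Is E[X] < 1? NO.
Since E[X] ≥ 1, the first-moment bound is inconclusive at n = 2173; it does NOT by itself certify R_5(9) > 2173.

E[X] = 585598777623184263934853/582076609134674072265625 ≈ 1.0061; E[X] ≥ 1; first-moment method inconclusive here.


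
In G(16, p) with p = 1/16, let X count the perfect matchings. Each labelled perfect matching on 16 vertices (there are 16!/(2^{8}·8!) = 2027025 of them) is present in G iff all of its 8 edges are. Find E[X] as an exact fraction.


K_16 has 16!/(2^{8}·8!) = 2027025 labelled perfect matchings.
For each such perfect matching H, let X_H = 1 if all 8 edges of H are present in G. Then P[X_H = 1] = p^{8} = (1/16)^{8} = 1/4294967296.
Summing the indicators: E[X] = Σ_H E[X_H] = 2027025 · p^{8} = 2027025 · 1/4294967296 = 2027025/4294967296.
Numerically: E[X] ≈ 0.000472.

E[X] = 2027025 · (1/16)^{8} = 2027025/4294967296 ≈ 0.000472.


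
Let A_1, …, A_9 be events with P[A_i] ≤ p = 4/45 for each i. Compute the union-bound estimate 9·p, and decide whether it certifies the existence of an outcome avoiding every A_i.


Union bound: P[∪_{i=1}^{9} A_i] ≤ Σ_i P[A_i] ≤ 9·p = 9·(4/45) = 4/5.
Numerically: 4/5 ≈ 0.800000.
Is 4/5 < 1? YES.
Since P[∪ A_i] ≤ 4/5 < 1, the complement has P[∩ A_i^c] ≥ 1 − 4/5 = 1/5 > 0, so some outcome avoids every A_i.

9·p = 4/5 ≈ 0.800000; existence CERTIFIED by the union bound.


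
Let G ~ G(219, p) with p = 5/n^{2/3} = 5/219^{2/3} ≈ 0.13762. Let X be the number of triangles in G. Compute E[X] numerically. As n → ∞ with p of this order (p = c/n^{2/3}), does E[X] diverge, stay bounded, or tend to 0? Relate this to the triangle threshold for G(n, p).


Number of potential triangles: C(219, 3) = 1726669.
Each occurs with probability p³ ≈ (0.13762)³ ≈ 2.6062843e-03.
By linearity: E[X] = C(219, 3)·p³ ≈ 1726669 · 2.6062843e-03 ≈ 4500.19026.
Since α = 2/3 < 1, p = c/n^{2/3} ≫ 1/n is above the triangle threshold p ~ 1/n. Asymptotically E[X] ~ (c³/6)·n^{3(1−α)} = (5³/6)·n^{1} → ∞; triangles are abundant w.h.p.

E[X] ≈ 4500.19026; in regime p = Θ(1/n^{2/3}) E[X] diverges (above the triangle threshold p ~ 1/n).


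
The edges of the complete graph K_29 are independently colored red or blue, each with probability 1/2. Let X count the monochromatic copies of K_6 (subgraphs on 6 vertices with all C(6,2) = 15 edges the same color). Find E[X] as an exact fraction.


Let X = Σ_S X_S over the C(29, 6) = 475020 subsets S of size 6, where X_S = 1 if the K_6 on S is monochromatic.
For a fixed S, the K_6 on S has C(6, 2) = 15 edges. P[all 15 edges red] = (1/2)^15, and likewise for blue, so P[monochromatic] = 2·(1/2)^15 = 2^{1 − 15} = 1/16384.
Summing: E[X] = C(29, 6) · 2^{1 − 15} = 475020 · 1/16384 = 118755/4096.
Numerically: E[X] ≈ 28.993.

E[X] = C(29,6)·2^(1−C(6,2)) = 118755/4096 ≈ 28.993.


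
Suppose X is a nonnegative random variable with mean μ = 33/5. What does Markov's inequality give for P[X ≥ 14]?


μ = E[X] = 33/5, a = 14.
Markov: P[X ≥ 14] ≤ μ/a = (33/5)/14 = 33/70.
Numerically: ≈ 0.471.
(Since a = 14 > μ = 6.600, the bound 33/70 is < 1 and informative.)

P[X ≥ 14] ≤ 33/70 ≈ 0.471.


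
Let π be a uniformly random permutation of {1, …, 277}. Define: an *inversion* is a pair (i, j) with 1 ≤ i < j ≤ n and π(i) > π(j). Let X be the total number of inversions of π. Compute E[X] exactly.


Write X = Σ X_I over the C(277, 2) = 38226 pairs i < j, with X_I the indicator of one inversion.
There are 38226 indicators.
For each fixed pair i < j, the values π(i) and π(j) are two distinct elements of {1, …, 277} in uniformly random order; by symmetry P[π(i) > π(j)] = 1/2.
By linearity: E[X] = 38226 · (1/2) = C(277, 2) · (1/2) = 38226/2 = 19113 ≈ 19113.000.

E[X] = 19113 = 19113.000.


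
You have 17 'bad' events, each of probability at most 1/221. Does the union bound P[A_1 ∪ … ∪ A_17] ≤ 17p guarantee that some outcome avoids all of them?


Union bound: P[∪_{i=1}^{17} A_i] ≤ Σ_i P[A_i] ≤ 17·p = 17·(1/221) = 1/13.
Numerically: 1/13 ≈ 0.077.
Is 1/13 < 1? YES.
Since P[∪ A_i] ≤ 1/13 < 1, the complement has P[∩ A_i^c] ≥ 1 − 1/13 = 12/13 > 0, so some outcome avoids every A_i.

17·p = 1/13 ≈ 0.077; existence CERTIFIED by the union bound.


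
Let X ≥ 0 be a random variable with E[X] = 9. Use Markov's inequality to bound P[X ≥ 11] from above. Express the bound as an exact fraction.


μ = E[X] = 9, a = 11.
Markov: P[X ≥ 11] ≤ μ/a = (9)/11 = 9/11.
Numerically: ≈ 0.81818.
(Since a = 11 > μ = 9.00000, the bound 9/11 is < 1 and informative.)

P[X ≥ 11] ≤ 9/11 ≈ 0.81818.


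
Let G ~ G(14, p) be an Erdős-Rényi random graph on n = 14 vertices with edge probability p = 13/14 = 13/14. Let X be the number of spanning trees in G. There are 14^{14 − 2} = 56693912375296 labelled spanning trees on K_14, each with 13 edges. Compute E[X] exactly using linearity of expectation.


K_14 has 14^{14 − 2} = 56693912375296 labelled spanning trees.
For each such spanning tree H, let X_H = 1 if all 13 edges of H are present in G. Then P[X_H = 1] = p^{13} = (13/14)^{13} = 302875106592253/793714773254144.
Summing the indicators: E[X] = Σ_H E[X_H] = 56693912375296 · p^{13} = 56693912375296 · 302875106592253/793714773254144 = 302875106592253/14.
Numerically: E[X] ≈ 2.16339e+13.

E[X] = 56693912375296 · (13/14)^{13} = 302875106592253/14 ≈ 2.16339e+13.


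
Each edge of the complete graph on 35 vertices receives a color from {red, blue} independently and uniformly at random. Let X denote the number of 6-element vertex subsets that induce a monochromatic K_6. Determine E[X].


Let X = Σ_S X_S over the C(35, 6) = 1623160 subsets S of size 6, where X_S = 1 if the K_6 on S is monochromatic.
For a fixed S, the K_6 on S has C(6, 2) = 15 edges. P[all 15 edges red] = (1/2)^15, and likewise for blue, so P[monochromatic] = 2·(1/2)^15 = 2^{1 − 15} = 1/16384.
Summing: E[X] = C(35, 6) · 2^{1 − 15} = 1623160 · 1/16384 = 202895/2048.
Numerically: E[X] ≈ 99.0698.

E[X] = C(35,6)·2^(1−C(6,2)) = 202895/2048 ≈ 99.0698.


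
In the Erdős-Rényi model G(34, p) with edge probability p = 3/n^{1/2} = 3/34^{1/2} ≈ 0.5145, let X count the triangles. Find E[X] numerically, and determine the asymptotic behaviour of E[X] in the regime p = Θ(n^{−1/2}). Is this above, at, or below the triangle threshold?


Number of potential triangles: C(34, 3) = 5984.
Each occurs with probability p³ ≈ (0.5145)³ ≈ 1.361901e-01.
By linearity: E[X] = C(34, 3)·p³ ≈ 5984 · 1.361901e-01 ≈ 814.9613.
Since α = 1/2 < 1, p = c/n^{1/2} ≫ 1/n is above the triangle threshold p ~ 1/n. Asymptotically E[X] ~ (c³/6)·n^{3(1−α)} = (3³/6)·n^{1.5} → ∞; triangles are abundant w.h.p.

E[X] ≈ 814.9613; in regime p = Θ(1/n^{1/2}) E[X] diverges (above the triangle threshold p ~ 1/n).


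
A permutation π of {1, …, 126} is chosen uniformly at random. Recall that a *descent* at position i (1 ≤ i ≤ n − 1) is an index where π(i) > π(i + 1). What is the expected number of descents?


Write X = Σ X_I over i = 1, …, 125, with X_I the indicator of one descent.
There are 125 indicators.
For each fixed i, the pair (π(i), π(i+1)) is a uniformly random ordered pair of distinct values from {1, …, 126}; by symmetry P[π(i) > π(i+1)] = 1/2.
By linearity: E[X] = 125 · (1/2) = (126 − 1) · (1/2) = 125/2 ≈ 62.5000.

E[X] = 125/2 = 62.5000.


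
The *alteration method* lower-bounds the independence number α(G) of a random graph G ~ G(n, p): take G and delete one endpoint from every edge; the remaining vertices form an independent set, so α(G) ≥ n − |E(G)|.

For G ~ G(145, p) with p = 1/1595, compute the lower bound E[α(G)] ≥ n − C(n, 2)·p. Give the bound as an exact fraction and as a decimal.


E[|E(G)|] = C(145, 2)·p = 10440 · (1/1595) = 72/11.
E[α(G)] ≥ n − E[|E(G)|] = 145 − 72/11 = 1523/11.
Numerically: ≈ 138.454545.
(This is only a lower bound; the true E[α(G)] may be larger.)

E[α(G)] ≥ 1523/11 ≈ 138.454545.


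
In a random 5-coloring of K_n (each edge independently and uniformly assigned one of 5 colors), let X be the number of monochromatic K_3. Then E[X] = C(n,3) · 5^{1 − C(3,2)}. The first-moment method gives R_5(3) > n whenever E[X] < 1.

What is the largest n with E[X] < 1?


We need C(n, 3) · 5^{1 − 3} < 1, i.e. C(n, 3) < 5^{3 − 1} = 25.
Check values of n near the boundary:
  n = 3: C(3, 3) = 1; 1 < 25? YES
  n = 4: C(4, 3) = 4; 4 < 25? YES
  n = 5: C(5, 3) = 10; 10 < 25? YES
  n = 6: C(6, 3) = 20; 20 < 25? YES
  n = 7: C(7, 3) = 35; 35 < 25? NO
  n = 8: C(8, 3) = 56; 56 < 25? NO
  n = 9: C(9, 3) = 84; 84 < 25? NO
The largest n with C(n, 3) < 25 is n = 6 (where E[X] = 4/5 ≈ 0.8000000). Hence R_5(3) > 6, i.e. R_5(3) ≥ 7.

Largest n = 6; hence R_5(3) > 6.


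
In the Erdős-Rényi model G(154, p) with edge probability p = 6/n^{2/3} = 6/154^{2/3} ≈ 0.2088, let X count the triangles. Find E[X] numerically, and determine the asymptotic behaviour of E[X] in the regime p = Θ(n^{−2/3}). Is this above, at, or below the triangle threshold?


Number of potential triangles: C(154, 3) = 596904.
Each occurs with probability p³ ≈ (0.2088)³ ≈ 9.107775e-03.
By linearity: E[X] = C(154, 3)·p³ ≈ 596904 · 9.107775e-03 ≈ 5436.4675.
Since α = 2/3 < 1, p = c/n^{2/3} ≫ 1/n is above the triangle threshold p ~ 1/n. Asymptotically E[X] ~ (c³/6)·n^{3(1−α)} = (6³/6)·n^{1} → ∞; triangles are abundant w.h.p.

E[X] ≈ 5436.4675; in regime p = Θ(1/n^{2/3}) E[X] diverges (above the triangle threshold p ~ 1/n).


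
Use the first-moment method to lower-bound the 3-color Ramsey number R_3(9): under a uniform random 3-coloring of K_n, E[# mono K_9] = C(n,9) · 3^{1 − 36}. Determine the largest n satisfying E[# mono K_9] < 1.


We need C(n, 9) · 3^{1 − 36} < 1, i.e. C(n, 9) < 3^{36 − 1} = 50031545098999707.
Check values of n near the boundary:
  n = 300: C(300, 9) = 48052241692154700; 48052241692154700 < 50031545098999707? YES
  n = 301: C(301, 9) = 49533303936090975; 49533303936090975 < 50031545098999707? YES
  n = 302: C(302, 9) = 51054804739588650; 51054804739588650 < 50031545098999707? NO
The largest n with C(n, 9) < 50031545098999707 is n = 301 (where E[X] = 16511101312030325/16677181699666569 ≈ 0.990041). Hence R_3(9) > 301, i.e. R_3(9) ≥ 302.

Largest n = 301; hence R_3(9) > 301.


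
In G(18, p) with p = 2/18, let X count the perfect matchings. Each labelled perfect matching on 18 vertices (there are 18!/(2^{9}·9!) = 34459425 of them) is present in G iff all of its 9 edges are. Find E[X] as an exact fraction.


K_18 has 18!/(2^{9}·9!) = 34459425 labelled perfect matchings.
For each such perfect matching H, let X_H = 1 if all 9 edges of H are present in G. Then P[X_H = 1] = p^{9} = (1/9)^{9} = 1/387420489.
By linearity: E[X] = Σ_H E[X_H] = 34459425 · p^{9} = 34459425 · 1/387420489 = 425425/4782969.
Numerically: E[X] ≈ 0.088946.

E[X] = 34459425 · (1/9)^{9} = 425425/4782969 ≈ 0.088946.


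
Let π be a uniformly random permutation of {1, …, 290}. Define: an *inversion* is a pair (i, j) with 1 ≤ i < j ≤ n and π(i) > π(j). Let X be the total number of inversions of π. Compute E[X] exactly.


Write X = Σ X_I over the C(290, 2) = 41905 pairs i < j, with X_I the indicator of one inversion.
There are 41905 indicators.
For each fixed pair i < j, the values π(i) and π(j) are two distinct elements of {1, …, 290} in uniformly random order; by symmetry P[π(i) > π(j)] = 1/2.
By linearity: E[X] = 41905 · (1/2) = C(290, 2) · (1/2) = 41905/2 = 41905/2 ≈ 20952.500000.

E[X] = 41905/2 = 20952.500000.


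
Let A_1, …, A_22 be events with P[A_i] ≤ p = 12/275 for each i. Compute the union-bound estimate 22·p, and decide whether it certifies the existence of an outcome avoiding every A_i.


Union bound: P[∪_{i=1}^{22} A_i] ≤ Σ_i P[A_i] ≤ 22·p = 22·(12/275) = 24/25.
Numerically: 24/25 ≈ 0.9600000.
Is 24/25 < 1? YES.
Since P[∪ A_i] ≤ 24/25 < 1, the complement has P[∩ A_i^c] ≥ 1 − 24/25 = 1/25 > 0, so some outcome avoids every A_i.

22·p = 24/25 ≈ 0.9600000; existence CERTIFIED by the union bound.


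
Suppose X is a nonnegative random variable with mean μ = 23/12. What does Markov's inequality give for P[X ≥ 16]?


μ = E[X] = 23/12, a = 16.
Markov: P[X ≥ 16] ≤ μ/a = (23/12)/16 = 23/192.
Numerically: ≈ 0.1198.
(Since a = 16 > μ = 1.9167, the bound 23/192 is < 1 and informative.)

P[X ≥ 16] ≤ 23/192 ≈ 0.1198.
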